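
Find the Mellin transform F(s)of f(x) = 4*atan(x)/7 -2*pi*sec(pi*s/2)/(7*s)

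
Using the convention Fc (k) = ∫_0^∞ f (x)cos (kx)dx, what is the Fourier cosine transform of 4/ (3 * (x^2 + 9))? 2 * pi * exp (-3 * k)/9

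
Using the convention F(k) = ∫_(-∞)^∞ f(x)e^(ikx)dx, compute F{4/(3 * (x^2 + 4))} 2 * pi * exp(-2 * Abs(k))/3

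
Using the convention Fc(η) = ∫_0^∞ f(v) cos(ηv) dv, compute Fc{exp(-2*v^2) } sqrt(2)*sqrt(pi)*exp(-η^2/8) /4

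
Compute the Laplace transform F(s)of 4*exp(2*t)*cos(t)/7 4*(s - 2)/(7*((s - 2)^2+1))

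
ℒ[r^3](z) 6/z^4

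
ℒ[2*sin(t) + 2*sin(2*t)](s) 2/(s^2 + 1) + 4/(s^2 + 4)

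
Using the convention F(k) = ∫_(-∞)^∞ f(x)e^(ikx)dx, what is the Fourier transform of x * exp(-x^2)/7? I * sqrt(pi) * k * exp(-k^2/4)/14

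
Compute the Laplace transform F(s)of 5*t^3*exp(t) 30/(s - 1)^4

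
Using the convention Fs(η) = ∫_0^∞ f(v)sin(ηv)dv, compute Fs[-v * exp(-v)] -2 * η/(η^2 + 1)^2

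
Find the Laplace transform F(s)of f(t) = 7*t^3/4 21/(2*s^4)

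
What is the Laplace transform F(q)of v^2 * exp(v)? 2/(q - 1)^3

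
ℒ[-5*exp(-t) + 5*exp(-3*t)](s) 5/(s + 3) - 5/(s + 1)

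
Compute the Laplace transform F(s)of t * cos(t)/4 (s^2-1)/(4 * (s^2 + 1)^2)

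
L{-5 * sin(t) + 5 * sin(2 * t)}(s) 10/(s^2 + 4) - 5/(s^2 + 1)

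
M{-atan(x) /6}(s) pi*sec(pi*s/2) /(12*s) 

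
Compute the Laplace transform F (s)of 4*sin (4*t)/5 16/ (5*(s^2 + 16))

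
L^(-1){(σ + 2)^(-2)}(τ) τ * exp(-2 * τ)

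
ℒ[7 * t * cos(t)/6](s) 7 * (s^2 - 1)/(6 * (s^2 + 1)^2)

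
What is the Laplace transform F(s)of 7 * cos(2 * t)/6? 7 * s/(6 * (s^2 + 4))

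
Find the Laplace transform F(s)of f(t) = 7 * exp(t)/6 7/(6 * (s - 1))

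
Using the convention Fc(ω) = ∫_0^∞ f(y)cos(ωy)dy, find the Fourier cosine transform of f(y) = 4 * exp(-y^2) 2 * sqrt(pi) * exp(-ω^2/4)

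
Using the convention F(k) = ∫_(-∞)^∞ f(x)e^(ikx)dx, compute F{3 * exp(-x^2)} 3 * sqrt(pi) * exp(-k^2/4)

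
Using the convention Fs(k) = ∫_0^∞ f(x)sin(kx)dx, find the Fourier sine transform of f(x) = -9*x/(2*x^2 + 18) -9*pi*exp(-3*k)/4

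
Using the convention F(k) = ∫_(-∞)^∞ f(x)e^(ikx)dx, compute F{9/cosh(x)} 9*pi/cosh(pi*k/2)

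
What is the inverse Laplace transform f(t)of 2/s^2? 2 * t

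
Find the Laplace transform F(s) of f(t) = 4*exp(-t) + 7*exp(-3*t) 7/(s + 3) + 4/(s + 1) 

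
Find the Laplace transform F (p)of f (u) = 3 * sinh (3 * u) 9/ (p^2-9)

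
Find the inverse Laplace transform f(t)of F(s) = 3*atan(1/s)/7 3*sin(t)/(7*t)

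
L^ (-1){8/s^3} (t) 4*t^2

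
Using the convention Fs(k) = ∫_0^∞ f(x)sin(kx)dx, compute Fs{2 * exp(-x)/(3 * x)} 2 * atan(k)/3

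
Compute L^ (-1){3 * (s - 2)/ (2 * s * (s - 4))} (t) 3 * exp (2 * t) * cosh (2 * t)/2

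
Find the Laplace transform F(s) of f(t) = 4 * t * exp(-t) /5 4/(5 * (s + 1) ^2) 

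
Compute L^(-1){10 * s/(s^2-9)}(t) 10 * cosh(3 * t)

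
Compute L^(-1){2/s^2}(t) 2*t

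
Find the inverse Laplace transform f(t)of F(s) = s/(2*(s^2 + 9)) cos(3*t)/2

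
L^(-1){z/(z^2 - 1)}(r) cosh(r)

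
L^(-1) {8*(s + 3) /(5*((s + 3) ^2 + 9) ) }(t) 8*exp(-3*t)*cos(3*t) /5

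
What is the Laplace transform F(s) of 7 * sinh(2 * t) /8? 7/(4 * (s^2 - 4) ) 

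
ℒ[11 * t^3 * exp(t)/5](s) 66/(5 * (s - 1)^4)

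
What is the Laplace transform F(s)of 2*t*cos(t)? 2*(s^2 - 1)/(s^2 + 1)^2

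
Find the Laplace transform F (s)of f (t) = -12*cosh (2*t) -12*s/ (s^2 - 4)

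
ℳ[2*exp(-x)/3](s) 2*gamma(s)/3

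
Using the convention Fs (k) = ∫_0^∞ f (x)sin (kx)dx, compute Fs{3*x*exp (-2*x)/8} 3*k/ (2*(k^2+4)^2)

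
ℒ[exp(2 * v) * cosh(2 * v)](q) (q - 2) /(q * (q - 4) ) 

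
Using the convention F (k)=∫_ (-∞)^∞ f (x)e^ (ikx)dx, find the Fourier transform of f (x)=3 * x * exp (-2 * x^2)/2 3 * sqrt (2) * I * sqrt (pi) * k * exp (-k^2/8)/16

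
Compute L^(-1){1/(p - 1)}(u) exp(u)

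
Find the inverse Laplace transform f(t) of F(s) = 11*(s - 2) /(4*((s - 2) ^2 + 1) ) 11*exp(2*t)*cos(t) /4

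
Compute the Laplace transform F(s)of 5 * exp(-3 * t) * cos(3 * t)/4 5 * (s + 3)/(4 * ((s + 3)^2 + 9))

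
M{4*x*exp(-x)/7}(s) 4*gamma(s+1)/7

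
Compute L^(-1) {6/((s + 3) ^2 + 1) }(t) 6 * exp(-3 * t) * sin(t) 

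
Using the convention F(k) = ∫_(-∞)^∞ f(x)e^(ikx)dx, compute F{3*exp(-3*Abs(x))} 18/(k^2 + 9)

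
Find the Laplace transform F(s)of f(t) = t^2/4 1/(2 * s^3)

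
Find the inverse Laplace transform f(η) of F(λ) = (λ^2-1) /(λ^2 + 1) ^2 η*cos(η) 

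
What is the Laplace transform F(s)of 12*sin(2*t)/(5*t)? 12*atan(2/s)/5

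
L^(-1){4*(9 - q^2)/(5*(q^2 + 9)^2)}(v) -4*v*cos(3*v)/5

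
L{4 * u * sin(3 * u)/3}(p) 8 * p/(p^2 + 9)^2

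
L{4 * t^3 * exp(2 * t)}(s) 24/(s - 2)^4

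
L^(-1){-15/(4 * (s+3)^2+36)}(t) -5 * exp(-3 * t) * sin(3 * t)/4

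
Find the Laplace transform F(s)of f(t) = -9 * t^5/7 -1080/(7 * s^6)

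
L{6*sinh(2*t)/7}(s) 12/(7*(s^2 - 4))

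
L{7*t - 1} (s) 7/s^2 - 1/s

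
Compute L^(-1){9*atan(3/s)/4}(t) 9*sin(3*t)/(4*t)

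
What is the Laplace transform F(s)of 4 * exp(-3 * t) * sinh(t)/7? 4/(7 * ((s+3)^2 - 1))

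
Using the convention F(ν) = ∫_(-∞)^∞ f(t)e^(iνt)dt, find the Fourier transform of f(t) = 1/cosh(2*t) pi/(2*cosh(pi*ν/4))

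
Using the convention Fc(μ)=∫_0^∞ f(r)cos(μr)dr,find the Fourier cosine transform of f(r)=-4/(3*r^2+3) -2*pi*exp(-μ)/3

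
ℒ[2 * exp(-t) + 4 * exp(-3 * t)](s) 2/(s + 1) + 4/(s + 3)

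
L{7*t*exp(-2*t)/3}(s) 7/(3*(s + 2)^2)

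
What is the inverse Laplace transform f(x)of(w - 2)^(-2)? x * exp(2 * x)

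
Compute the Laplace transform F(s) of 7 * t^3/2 21/s^4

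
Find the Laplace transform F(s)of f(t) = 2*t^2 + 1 1/s + 4/s^3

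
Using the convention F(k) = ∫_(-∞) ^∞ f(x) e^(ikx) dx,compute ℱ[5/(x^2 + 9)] 5*pi*exp(-3*Abs(k) ) /3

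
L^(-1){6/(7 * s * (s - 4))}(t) 3 * exp(2 * t) * sinh(2 * t)/7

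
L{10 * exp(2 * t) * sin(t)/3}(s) 10/(3 * ((s - 2)^2 + 1))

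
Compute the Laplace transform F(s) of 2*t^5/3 80/s^6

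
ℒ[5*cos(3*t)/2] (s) 5*s/(2*(s^2 + 9))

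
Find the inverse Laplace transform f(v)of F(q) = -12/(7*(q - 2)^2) -12*v*exp(2*v)/7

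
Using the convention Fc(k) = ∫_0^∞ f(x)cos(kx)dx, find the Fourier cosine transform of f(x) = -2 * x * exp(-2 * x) 2 * (k^2-4)/(k^2 + 4)^2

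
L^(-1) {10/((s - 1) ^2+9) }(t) 10 * exp(t) * sin(3 * t) /3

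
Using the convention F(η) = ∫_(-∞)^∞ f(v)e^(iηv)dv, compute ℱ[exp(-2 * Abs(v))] 4/(η^2 + 4)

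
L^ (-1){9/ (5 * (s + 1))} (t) 9 * exp (-t)/5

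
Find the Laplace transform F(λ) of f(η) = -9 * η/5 -9/(5 * λ^2) 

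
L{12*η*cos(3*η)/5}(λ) 12*(λ^2 - 9)/(5*(λ^2 + 9)^2)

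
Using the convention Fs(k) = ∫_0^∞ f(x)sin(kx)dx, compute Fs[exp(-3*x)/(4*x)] atan(k/3)/4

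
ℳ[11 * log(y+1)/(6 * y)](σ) -11 * pi * csc(pi * σ)/(6 * σ - 6)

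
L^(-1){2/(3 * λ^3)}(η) η^2/3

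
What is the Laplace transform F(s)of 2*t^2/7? 4/(7*s^3)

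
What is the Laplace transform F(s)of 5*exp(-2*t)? 5/(s + 2)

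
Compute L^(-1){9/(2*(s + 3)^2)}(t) 9*t*exp(-3*t)/2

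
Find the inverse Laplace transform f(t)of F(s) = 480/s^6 4 * t^5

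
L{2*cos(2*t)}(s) 2*s/(s^2 + 4)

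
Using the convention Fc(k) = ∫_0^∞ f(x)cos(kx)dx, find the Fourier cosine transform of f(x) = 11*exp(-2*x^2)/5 11*sqrt(2)*sqrt(pi)*exp(-k^2/8)/20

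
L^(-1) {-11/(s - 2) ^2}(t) -11 * t * exp(2 * t) 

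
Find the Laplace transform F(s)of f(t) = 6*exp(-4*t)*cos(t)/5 6*(s + 4)/(5*((s + 4)^2 + 1))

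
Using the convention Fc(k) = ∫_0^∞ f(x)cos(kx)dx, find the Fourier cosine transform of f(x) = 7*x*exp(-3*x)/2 7*(9 - k^2)/(2*(k^2+9)^2)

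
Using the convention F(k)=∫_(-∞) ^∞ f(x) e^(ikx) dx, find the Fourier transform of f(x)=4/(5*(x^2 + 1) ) 4*pi*exp(-Abs(k) ) /5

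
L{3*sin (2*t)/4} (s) 3/ (2*(s^2 + 4))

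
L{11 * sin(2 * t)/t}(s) 11 * atan(2/s)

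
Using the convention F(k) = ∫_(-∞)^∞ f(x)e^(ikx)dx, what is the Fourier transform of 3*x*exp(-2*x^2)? 3*sqrt(2)*I*sqrt(pi)*k*exp(-k^2/8)/8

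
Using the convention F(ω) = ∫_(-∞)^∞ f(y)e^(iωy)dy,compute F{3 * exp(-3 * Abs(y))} 18/(ω^2 + 9)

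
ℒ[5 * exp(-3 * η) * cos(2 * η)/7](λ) 5 * (λ + 3)/(7 * ((λ + 3)^2 + 4))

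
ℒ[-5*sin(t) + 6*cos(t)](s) 6*s/(s^2 + 1) - 5/(s^2 + 1)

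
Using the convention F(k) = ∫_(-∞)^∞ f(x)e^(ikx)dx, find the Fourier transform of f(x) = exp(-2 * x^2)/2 sqrt(2) * sqrt(pi) * exp(-k^2/8)/4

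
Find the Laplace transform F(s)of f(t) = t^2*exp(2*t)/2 (s - 2)^(-3)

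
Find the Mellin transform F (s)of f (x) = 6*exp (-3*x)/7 6*gamma (s)/ (7*3^s)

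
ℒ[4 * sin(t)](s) 4/(s^2 + 1)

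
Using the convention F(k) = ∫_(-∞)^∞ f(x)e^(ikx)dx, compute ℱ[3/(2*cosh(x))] 3*pi/(2*cosh(pi*k/2))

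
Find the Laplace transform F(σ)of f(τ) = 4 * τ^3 24/σ^4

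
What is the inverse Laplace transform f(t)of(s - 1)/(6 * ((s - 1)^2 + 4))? exp(t) * cos(2 * t)/6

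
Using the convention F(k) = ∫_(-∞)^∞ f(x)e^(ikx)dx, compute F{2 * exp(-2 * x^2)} sqrt(2) * sqrt(pi) * exp(-k^2/8)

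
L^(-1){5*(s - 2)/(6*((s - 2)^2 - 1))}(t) 5*exp(2*t)*cosh(t)/6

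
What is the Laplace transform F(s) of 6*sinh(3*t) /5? 18/(5*(s^2 - 9) ) 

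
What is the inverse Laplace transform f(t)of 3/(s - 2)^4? t^3*exp(2*t)/2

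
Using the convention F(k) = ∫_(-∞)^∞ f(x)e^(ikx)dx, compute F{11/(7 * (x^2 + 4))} 11 * pi * exp(-2 * Abs(k))/14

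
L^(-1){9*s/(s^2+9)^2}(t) 3*t*sin(3*t)/2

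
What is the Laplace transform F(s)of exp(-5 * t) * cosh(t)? (s + 5)/((s + 5)^2 - 1)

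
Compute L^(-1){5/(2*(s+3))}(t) 5*exp(-3*t)/2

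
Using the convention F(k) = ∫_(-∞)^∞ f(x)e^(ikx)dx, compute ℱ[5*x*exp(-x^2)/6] 5*I*sqrt(pi)*k*exp(-k^2/4)/12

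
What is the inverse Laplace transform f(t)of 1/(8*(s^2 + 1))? sin(t)/8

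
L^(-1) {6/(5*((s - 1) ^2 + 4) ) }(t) 3*exp(t)*sin(2*t) /5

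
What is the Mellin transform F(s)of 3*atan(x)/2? -3*pi*sec(pi*s/2)/(4*s)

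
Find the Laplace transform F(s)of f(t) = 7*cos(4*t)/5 7*s/(5*(s^2 + 16))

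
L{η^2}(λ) 2/λ^3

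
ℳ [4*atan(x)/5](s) -2*pi*sec(pi*s/2)/(5*s)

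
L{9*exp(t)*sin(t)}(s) 9/((s - 1)^2 + 1)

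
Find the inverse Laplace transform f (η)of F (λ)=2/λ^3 η^2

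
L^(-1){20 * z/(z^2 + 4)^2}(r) 5 * r * sin(2 * r)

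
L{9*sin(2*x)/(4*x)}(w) 9*atan(2/w)/4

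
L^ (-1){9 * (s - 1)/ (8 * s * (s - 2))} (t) 9 * exp (t) * cosh (t)/8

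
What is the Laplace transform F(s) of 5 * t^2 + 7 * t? 7/s^2 + 10/s^3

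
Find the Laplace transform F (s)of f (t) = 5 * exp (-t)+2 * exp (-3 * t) 2/ (s+3)+5/ (s+1)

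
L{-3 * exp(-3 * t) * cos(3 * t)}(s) 3 * (-s - 3)/((s + 3)^2 + 9)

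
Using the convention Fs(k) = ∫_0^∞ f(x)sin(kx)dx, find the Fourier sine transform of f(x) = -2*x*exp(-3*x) -12*k/(k^2 + 9)^2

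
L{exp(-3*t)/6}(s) 1/(6*(s + 3))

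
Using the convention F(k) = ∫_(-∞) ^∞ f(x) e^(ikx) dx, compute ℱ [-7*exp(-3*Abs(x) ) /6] -7/(k^2 + 9) 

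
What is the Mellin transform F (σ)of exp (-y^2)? gamma (σ/2)/2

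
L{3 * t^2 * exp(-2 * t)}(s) 6/(s + 2)^3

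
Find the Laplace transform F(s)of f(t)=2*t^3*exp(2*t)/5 12/(5*(s - 2)^4)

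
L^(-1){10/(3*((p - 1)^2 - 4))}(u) 5*exp(u)*sinh(2*u)/3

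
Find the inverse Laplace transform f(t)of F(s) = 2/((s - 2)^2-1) 2*exp(2*t)*sinh(t)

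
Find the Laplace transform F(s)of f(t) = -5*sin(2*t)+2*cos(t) 2*s/(s^2+1) - 10/(s^2+4)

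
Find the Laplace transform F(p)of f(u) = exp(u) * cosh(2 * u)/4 (p - 1)/(4 * ((p - 1)^2 - 4))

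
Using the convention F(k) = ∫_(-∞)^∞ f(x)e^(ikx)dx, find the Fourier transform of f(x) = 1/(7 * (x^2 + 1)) pi * exp(-Abs(k))/7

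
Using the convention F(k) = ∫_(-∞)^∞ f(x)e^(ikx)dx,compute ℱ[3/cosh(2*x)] 3*pi/(2*cosh(pi*k/4))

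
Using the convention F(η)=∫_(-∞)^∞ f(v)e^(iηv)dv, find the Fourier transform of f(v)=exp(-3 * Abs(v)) 6/(η^2 + 9)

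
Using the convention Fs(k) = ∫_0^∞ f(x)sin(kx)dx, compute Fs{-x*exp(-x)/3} -2*k/(3*(k^2+1)^2)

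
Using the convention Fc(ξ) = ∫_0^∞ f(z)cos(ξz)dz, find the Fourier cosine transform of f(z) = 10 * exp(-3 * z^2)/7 5 * sqrt(3) * sqrt(pi) * exp(-ξ^2/12)/21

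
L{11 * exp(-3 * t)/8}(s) 11/(8 * (s + 3))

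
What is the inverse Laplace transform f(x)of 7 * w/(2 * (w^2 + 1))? 7 * cos(x)/2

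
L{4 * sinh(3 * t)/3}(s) 4/(s^2 - 9)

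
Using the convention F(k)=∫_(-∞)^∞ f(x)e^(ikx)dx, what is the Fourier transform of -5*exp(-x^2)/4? -5*sqrt(pi)*exp(-k^2/4)/4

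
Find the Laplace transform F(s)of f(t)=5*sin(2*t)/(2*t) 5*atan(2/s)/2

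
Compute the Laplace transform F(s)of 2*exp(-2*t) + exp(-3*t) 2/(s + 2) + 1/(s + 3)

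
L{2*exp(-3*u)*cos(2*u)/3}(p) 2*(p + 3)/(3*((p + 3)^2 + 4))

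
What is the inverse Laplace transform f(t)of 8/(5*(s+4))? 8*exp(-4*t)/5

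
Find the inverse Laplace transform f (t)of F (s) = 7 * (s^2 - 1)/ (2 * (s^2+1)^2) 7 * t * cos (t)/2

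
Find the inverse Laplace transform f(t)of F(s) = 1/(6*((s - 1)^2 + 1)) exp(t)*sin(t)/6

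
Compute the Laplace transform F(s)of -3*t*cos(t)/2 3*(1 - s^2)/(2*(s^2 + 1)^2)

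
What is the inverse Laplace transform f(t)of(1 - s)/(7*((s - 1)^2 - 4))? -exp(t)*cosh(2*t)/7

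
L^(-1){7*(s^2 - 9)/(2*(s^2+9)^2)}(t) 7*t*cos(3*t)/2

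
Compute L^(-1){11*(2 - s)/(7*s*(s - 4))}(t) -11*exp(2*t)*cosh(2*t)/7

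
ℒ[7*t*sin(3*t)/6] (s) 7*s/(s^2 + 9)^2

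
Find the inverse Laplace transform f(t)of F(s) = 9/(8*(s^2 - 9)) 3*sinh(3*t)/8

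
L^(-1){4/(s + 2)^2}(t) 4 * t * exp(-2 * t)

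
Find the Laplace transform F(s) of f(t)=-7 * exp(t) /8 -7/(8 * s - 8) 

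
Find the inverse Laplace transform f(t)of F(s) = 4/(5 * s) 4/5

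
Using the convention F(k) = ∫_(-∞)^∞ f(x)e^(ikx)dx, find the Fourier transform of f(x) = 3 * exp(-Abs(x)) 6/(k^2 + 1)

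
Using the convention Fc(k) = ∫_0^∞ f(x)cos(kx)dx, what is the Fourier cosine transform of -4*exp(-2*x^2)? -sqrt(2)*sqrt(pi)*exp(-k^2/8)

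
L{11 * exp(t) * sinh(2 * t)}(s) 22/((s - 1)^2 - 4)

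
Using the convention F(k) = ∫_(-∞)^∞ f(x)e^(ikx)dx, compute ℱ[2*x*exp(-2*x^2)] sqrt(2)*I*sqrt(pi)*k*exp(-k^2/8)/4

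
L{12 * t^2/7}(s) 24/(7 * s^3)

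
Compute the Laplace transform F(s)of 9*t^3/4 27/(2*s^4)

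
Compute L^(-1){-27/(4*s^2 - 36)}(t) -9*sinh(3*t)/4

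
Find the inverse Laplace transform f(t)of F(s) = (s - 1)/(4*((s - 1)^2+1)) exp(t)*cos(t)/4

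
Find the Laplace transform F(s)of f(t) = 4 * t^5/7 480/(7 * s^6)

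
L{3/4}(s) 3/(4*s)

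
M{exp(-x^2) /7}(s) gamma(s/2) /14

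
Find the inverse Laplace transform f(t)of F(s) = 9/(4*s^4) 3*t^3/8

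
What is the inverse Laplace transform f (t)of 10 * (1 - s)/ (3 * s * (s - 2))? -10 * exp (t) * cosh (t)/3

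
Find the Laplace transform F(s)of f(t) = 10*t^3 60/s^4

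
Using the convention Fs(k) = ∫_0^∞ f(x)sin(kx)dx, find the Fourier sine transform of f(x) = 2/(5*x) pi/5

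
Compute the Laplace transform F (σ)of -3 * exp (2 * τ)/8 -3/ (8 * σ - 16)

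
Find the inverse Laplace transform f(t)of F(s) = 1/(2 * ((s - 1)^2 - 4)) exp(t) * sinh(2 * t)/4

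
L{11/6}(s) 11/(6*s)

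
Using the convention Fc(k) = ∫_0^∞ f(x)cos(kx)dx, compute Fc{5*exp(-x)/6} 5/(6*(k^2 + 1))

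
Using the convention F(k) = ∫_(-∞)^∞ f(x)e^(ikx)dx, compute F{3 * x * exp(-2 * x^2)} 3 * sqrt(2) * I * sqrt(pi) * k * exp(-k^2/8)/8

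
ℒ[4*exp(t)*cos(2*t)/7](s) 4*(s - 1)/(7*((s - 1)^2 + 4))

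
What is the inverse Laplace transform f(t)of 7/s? 7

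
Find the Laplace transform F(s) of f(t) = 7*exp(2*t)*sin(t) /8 7/(8*((s - 2) ^2 + 1) ) 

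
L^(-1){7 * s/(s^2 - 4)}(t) 7 * cosh(2 * t)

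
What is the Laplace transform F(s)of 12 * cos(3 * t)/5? 12 * s/(5 * (s^2+9))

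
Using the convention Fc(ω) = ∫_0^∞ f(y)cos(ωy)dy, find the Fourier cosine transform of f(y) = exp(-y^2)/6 sqrt(pi)*exp(-ω^2/4)/12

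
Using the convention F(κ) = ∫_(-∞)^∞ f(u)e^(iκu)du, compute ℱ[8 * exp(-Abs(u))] 16/(κ^2 + 1)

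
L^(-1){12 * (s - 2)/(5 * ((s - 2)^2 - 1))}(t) 12 * exp(2 * t) * cosh(t)/5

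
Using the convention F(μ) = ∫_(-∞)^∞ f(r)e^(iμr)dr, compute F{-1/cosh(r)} -pi/cosh(pi*μ/2)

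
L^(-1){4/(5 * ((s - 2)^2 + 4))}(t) 2 * exp(2 * t) * sin(2 * t)/5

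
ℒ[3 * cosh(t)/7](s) 3 * s/(7 * (s^2 - 1))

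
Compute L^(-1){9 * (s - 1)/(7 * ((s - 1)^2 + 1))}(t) 9 * exp(t) * cos(t)/7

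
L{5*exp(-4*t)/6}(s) 5/(6*(s + 4))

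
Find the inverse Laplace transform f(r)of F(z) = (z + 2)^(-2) r*exp(-2*r)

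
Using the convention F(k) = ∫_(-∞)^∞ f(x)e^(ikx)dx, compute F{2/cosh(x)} 2*pi/cosh(pi*k/2)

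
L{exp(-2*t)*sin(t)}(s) 1/((s + 2)^2 + 1)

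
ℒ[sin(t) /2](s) 1/(2*(s^2+1) ) 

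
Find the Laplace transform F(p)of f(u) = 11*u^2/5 22/(5*p^3)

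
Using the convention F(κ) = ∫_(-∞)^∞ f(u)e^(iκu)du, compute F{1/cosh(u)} pi/cosh(pi * κ/2)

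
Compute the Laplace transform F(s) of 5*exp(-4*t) 5/(s + 4) 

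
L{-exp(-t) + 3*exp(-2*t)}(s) 3/(s + 2) - 1/(s + 1)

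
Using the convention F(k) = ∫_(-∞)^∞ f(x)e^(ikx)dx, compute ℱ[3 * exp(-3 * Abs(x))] 18/(k^2 + 9)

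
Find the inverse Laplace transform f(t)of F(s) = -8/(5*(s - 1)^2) -8*t*exp(t)/5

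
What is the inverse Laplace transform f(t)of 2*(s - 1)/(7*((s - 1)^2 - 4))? 2*exp(t)*cosh(2*t)/7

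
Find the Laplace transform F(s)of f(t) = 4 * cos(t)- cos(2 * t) 4 * s/(s^2 + 1)- s/(s^2 + 4)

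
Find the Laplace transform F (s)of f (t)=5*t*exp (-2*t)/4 5/ (4*(s + 2)^2)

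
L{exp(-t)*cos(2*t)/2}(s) (s+1)/(2*((s+1)^2+4))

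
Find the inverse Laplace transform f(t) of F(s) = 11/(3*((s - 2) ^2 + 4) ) 11*exp(2*t)*sin(2*t) /6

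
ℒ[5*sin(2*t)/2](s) 5/(s^2 + 4)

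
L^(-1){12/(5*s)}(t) 12/5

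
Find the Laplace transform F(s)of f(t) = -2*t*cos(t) 2*(1 - s^2)/(s^2 + 1)^2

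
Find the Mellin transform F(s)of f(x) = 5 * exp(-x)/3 5 * gamma(s)/3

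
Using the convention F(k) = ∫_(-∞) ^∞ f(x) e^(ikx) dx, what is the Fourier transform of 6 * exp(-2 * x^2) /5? 3 * sqrt(2) * sqrt(pi) * exp(-k^2/8) /5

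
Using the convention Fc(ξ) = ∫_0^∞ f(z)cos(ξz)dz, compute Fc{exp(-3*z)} 3/(ξ^2 + 9)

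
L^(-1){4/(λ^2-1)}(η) 4*sinh(η)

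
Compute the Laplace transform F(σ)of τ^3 6/σ^4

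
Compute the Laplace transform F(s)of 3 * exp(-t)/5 3/(5 * (s+1))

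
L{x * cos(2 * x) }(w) (w^2 - 4) /(w^2 + 4) ^2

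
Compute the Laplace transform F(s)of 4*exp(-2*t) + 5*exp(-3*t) 4/(s + 2) + 5/(s + 3)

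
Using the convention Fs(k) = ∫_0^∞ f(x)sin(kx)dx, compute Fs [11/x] 11*pi/2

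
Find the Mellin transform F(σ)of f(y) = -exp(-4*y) -gamma(σ)/4^σ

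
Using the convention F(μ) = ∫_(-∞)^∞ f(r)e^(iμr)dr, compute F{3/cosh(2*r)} 3*pi/(2*cosh(pi*μ/4))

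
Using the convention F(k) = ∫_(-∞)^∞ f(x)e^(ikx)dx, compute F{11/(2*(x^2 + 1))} 11*pi*exp(-Abs(k))/2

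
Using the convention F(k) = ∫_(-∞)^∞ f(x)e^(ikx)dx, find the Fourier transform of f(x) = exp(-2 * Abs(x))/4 1/(k^2+4)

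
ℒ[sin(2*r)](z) 2/(z^2 + 4)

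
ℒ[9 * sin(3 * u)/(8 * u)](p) 9 * atan(3/p)/8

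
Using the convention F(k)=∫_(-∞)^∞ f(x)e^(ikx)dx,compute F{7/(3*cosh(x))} 7*pi/(3*cosh(pi*k/2))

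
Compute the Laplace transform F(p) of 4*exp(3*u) 4/(p - 3) 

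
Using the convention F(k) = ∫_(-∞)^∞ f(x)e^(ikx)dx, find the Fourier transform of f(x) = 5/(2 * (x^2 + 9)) 5 * pi * exp(-3 * Abs(k))/6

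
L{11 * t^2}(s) 22/s^3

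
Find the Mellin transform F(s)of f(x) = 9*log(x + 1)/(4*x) -9*pi*csc(pi*s)/(4*s - 4)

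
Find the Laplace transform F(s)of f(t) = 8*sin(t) 8/(s^2+1)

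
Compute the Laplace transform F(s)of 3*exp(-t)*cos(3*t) 3*(s+1)/((s+1)^2+9)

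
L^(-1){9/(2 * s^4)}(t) 3 * t^3/4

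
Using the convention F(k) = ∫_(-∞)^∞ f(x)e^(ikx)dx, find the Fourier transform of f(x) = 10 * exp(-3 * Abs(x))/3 20/(k^2+9)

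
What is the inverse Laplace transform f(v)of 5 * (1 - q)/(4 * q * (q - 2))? -5 * exp(v) * cosh(v)/4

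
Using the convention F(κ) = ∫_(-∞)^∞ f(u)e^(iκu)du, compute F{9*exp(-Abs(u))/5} 18/(5*(κ^2+1))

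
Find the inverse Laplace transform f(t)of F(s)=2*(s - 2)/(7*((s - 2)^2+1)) 2*exp(2*t)*cos(t)/7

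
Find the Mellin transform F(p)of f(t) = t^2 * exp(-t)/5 gamma(p + 2)/5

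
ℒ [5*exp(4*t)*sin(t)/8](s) 5/(8*((s - 4)^2 + 1))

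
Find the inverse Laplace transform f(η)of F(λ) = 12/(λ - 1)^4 2*η^3*exp(η)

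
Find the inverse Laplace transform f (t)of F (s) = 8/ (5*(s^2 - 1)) 8*sinh (t)/5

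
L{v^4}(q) 24/q^5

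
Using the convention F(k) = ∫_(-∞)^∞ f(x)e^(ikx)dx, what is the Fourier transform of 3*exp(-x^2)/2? 3*sqrt(pi)*exp(-k^2/4)/2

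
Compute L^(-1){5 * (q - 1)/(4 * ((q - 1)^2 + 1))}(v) 5 * exp(v) * cos(v)/4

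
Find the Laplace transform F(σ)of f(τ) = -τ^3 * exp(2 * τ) -6/(σ - 2)^4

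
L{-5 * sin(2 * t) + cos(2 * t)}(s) s/(s^2 + 4)-10/(s^2 + 4)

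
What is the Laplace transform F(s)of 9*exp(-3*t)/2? 9/(2*(s + 3))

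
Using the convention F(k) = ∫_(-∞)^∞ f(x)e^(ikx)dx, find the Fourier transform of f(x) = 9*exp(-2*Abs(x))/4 9/(k^2 + 4)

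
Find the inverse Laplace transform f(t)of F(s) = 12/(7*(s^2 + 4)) 6*sin(2*t)/7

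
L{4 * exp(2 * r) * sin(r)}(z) 4/((z - 2)^2+1)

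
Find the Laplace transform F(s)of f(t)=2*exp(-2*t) 2/(s + 2)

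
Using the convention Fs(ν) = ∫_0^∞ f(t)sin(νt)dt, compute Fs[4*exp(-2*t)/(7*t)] 4*atan(ν/2)/7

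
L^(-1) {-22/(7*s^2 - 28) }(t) -11*sinh(2*t) /7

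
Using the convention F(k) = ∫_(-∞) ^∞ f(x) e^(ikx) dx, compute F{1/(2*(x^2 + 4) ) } pi*exp(-2*Abs(k) ) /4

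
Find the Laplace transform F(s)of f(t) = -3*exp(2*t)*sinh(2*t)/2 -3/(s*(s - 4))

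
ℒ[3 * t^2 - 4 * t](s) 6/s^3 - 4/s^2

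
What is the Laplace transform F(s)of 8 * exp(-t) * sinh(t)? 8/(s * (s + 2))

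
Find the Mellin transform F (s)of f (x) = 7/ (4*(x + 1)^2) -7*pi*(s - 1)/ (4*sin (pi*s))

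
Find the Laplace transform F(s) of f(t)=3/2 3/(2*s) 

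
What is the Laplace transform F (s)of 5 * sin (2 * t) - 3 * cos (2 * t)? 10/ (s^2 + 4) - 3 * s/ (s^2 + 4)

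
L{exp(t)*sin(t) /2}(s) 1/(2*((s - 1) ^2 + 1) ) 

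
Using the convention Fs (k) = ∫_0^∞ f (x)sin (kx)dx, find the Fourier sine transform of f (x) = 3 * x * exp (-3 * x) 18 * k/ (k^2 + 9)^2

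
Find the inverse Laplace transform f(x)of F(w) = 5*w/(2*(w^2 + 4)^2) 5*x*sin(2*x)/8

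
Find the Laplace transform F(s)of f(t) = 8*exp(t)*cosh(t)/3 8*(s - 1)/(3*s*(s - 2))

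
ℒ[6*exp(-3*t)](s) 6/(s + 3)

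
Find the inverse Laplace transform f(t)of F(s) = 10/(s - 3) 10*exp(3*t)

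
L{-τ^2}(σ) -2/σ^3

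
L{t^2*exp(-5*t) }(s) 2/(s + 5) ^3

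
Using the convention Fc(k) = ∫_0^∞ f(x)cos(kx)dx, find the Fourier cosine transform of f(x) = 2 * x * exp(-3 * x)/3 2 * (9 - k^2)/(3 * (k^2 + 9)^2)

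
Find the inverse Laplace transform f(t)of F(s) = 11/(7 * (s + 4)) 11 * exp(-4 * t)/7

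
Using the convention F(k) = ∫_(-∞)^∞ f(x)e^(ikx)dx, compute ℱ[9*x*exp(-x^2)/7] 9*I*sqrt(pi)*k*exp(-k^2/4)/14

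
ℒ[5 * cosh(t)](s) 5 * s/(s^2 - 1)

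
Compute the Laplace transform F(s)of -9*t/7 -9/(7*s^2)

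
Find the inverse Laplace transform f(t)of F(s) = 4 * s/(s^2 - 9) 4 * cosh(3 * t)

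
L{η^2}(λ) 2/λ^3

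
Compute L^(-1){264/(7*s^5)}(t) 11*t^4/7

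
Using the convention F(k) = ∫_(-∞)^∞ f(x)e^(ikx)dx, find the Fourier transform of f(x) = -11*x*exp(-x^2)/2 -11*I*sqrt(pi)*k*exp(-k^2/4)/4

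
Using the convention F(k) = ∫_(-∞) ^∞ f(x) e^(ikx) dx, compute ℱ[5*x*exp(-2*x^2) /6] 5*sqrt(2)*I*sqrt(pi)*k*exp(-k^2/8) /48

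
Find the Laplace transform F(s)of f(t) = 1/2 1/(2*s)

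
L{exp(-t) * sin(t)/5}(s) 1/(5 * ((s + 1)^2 + 1))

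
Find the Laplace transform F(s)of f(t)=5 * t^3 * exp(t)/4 15/(2 * (s - 1)^4)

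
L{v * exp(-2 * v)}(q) (q + 2)^(-2)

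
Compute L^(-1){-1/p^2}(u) -u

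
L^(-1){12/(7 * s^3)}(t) 6 * t^2/7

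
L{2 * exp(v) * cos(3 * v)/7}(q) 2 * (q - 1)/(7 * ((q - 1)^2+9))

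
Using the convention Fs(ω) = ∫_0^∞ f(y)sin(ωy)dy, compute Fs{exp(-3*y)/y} atan(ω/3)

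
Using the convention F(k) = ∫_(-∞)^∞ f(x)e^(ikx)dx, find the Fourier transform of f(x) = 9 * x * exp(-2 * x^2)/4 9 * sqrt(2) * I * sqrt(pi) * k * exp(-k^2/8)/32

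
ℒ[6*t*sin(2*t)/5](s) 24*s/(5*(s^2 + 4)^2)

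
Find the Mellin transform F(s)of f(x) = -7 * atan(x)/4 7 * pi * sec(pi * s/2)/(8 * s)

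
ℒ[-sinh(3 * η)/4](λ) -3/(4 * λ^2 - 36)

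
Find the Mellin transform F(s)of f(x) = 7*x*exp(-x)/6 7*gamma(s + 1)/6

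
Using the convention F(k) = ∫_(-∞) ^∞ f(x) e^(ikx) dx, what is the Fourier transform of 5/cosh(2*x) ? 5*pi/(2*cosh(pi*k/4) ) 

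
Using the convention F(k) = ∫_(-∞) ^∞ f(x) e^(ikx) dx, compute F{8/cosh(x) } 8*pi/cosh(pi*k/2) 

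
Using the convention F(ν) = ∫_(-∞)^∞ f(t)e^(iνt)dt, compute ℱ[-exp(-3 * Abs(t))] -6/(ν^2+9)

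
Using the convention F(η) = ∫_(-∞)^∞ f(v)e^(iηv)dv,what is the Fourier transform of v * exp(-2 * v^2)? sqrt(2) * I * sqrt(pi) * η * exp(-η^2/8)/8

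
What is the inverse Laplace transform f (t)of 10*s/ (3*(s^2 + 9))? 10*cos (3*t)/3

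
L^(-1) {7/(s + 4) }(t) 7*exp(-4*t) 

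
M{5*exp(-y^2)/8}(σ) 5*gamma(σ/2)/16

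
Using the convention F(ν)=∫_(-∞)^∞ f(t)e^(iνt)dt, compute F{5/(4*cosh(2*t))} 5*pi/(8*cosh(pi*ν/4))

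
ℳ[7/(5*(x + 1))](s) 7*pi*csc(pi*s)/5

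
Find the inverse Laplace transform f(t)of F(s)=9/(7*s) 9/7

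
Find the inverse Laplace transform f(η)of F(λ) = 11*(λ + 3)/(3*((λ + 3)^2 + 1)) 11*exp(-3*η)*cos(η)/3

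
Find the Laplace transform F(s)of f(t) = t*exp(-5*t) (s + 5)^(-2)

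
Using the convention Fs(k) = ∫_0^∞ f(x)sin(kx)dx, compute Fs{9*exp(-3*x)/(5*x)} 9*atan(k/3)/5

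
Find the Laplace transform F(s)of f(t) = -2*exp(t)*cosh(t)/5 2*(1 - s)/(5*s*(s - 2))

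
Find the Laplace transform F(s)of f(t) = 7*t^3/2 21/s^4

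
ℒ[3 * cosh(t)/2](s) 3 * s/(2 * (s^2 - 1))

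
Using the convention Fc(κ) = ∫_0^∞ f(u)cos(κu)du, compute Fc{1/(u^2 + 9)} pi*exp(-3*κ)/6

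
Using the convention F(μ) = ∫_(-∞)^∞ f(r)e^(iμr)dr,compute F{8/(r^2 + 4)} 4*pi*exp(-2*Abs(μ))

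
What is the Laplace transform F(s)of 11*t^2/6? 11/(3*s^3)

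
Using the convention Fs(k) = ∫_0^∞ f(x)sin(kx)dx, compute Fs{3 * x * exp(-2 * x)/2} 6 * k/(k^2 + 4)^2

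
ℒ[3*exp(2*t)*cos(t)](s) 3*(s - 2)/((s - 2)^2 + 1)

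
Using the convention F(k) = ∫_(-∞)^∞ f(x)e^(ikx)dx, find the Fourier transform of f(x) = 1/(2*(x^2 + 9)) pi*exp(-3*Abs(k))/6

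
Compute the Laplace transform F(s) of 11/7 11/(7*s) 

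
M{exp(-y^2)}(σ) gamma(σ/2)/2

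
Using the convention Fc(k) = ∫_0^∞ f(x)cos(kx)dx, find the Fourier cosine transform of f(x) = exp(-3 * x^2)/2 sqrt(3) * sqrt(pi) * exp(-k^2/12)/12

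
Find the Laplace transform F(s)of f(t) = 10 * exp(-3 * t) 10/(s + 3)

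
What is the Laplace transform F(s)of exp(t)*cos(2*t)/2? (s - 1)/(2*((s - 1)^2 + 4))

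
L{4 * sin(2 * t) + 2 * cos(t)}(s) 2 * s/(s^2 + 1) + 8/(s^2 + 4)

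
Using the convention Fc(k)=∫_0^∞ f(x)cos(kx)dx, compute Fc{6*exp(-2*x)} 12/(k^2 + 4)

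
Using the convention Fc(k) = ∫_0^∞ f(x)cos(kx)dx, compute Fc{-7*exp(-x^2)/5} -7*sqrt(pi)*exp(-k^2/4)/10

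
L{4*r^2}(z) 8/z^3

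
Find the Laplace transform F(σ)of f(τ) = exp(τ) 1/(σ - 1)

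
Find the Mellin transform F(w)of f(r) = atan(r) -pi * sec(pi * w/2)/(2 * w)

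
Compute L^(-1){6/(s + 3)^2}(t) 6*t*exp(-3*t)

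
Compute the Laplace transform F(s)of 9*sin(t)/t 9*atan(1/s)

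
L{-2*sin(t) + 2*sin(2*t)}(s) 4/(s^2 + 4) - 2/(s^2 + 1)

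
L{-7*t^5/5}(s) -168/s^6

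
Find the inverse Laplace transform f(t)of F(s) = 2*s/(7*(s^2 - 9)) 2*cosh(3*t)/7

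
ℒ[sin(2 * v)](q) 2/(q^2 + 4)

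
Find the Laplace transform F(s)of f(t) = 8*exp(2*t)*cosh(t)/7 8*(s - 2)/(7*((s - 2)^2 - 1))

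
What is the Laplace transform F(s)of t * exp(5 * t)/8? 1/(8 * (s - 5)^2)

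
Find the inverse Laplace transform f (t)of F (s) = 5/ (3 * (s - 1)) 5 * exp (t)/3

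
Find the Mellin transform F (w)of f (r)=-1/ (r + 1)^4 pi*(w - 3)*(w - 2)*(w - 1)/ (6*sin (pi*w))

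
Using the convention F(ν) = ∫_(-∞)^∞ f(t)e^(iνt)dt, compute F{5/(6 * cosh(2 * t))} 5 * pi/(12 * cosh(pi * ν/4))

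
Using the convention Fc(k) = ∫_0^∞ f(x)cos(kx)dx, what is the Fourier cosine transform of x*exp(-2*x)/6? (4 - k^2)/(6*(k^2 + 4)^2)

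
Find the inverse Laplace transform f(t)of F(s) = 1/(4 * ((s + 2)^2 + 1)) exp(-2 * t) * sin(t)/4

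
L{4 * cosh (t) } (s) 4 * s/ (s^2-1) 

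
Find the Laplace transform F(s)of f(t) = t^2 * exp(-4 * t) 2/(s + 4)^3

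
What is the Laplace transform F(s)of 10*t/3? 10/(3*s^2)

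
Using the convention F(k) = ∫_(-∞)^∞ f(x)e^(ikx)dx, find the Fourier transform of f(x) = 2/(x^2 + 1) 2 * pi * exp(-Abs(k))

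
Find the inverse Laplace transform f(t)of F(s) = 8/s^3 4*t^2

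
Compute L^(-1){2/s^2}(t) 2 * t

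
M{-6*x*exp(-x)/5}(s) -6*gamma(s + 1)/5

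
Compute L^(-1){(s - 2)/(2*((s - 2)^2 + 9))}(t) exp(2*t)*cos(3*t)/2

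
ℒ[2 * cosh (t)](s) 2 * s/ (s^2 - 1)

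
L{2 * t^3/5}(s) 12/(5 * s^4)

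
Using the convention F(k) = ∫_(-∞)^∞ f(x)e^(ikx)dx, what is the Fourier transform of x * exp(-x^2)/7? I * sqrt(pi) * k * exp(-k^2/4)/14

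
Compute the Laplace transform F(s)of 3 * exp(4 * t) 3/(s - 4)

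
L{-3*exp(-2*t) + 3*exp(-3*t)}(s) 3/(s + 3) - 3/(s + 2)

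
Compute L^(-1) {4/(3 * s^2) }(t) 4 * t/3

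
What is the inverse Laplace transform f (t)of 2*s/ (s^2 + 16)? 2*cos (4*t)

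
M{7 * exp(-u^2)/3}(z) 7 * gamma(z/2)/6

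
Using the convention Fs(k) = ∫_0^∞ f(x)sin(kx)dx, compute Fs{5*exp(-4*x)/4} 5*k/(4*(k^2 + 16))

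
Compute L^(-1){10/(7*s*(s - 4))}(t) 5*exp(2*t)*sinh(2*t)/7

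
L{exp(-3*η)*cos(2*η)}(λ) (λ+3)/((λ+3)^2+4)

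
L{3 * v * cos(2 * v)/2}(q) 3 * (q^2 - 4)/(2 * (q^2 + 4)^2)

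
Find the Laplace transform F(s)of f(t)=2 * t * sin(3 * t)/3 4 * s/(s^2 + 9)^2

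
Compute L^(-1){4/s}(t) 4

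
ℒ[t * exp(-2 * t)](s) (s + 2)^(-2)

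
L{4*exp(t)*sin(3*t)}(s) 12/((s - 1)^2 + 9)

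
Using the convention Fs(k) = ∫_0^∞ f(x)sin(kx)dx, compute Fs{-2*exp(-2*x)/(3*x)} -2*atan(k/2)/3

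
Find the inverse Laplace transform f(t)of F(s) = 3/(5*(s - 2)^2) 3*t*exp(2*t)/5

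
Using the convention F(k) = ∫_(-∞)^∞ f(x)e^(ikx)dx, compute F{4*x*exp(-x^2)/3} 2*I*sqrt(pi)*k*exp(-k^2/4)/3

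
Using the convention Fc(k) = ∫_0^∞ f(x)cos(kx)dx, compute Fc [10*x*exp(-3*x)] 10*(9 - k^2)/(k^2 + 9)^2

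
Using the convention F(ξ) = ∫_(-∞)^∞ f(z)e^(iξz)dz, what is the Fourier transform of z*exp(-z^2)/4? I*sqrt(pi)*ξ*exp(-ξ^2/4)/8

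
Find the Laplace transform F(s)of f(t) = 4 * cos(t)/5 4 * s/(5 * (s^2 + 1))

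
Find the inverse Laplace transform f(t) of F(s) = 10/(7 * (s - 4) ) 10 * exp(4 * t) /7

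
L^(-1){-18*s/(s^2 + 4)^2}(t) -9*t*sin(2*t)/2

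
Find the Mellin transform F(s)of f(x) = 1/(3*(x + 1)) pi*csc(pi*s)/3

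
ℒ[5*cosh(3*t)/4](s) 5*s/(4*(s^2 - 9))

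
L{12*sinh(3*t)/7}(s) 36/(7*(s^2-9))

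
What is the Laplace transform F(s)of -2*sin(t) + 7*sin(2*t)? 14/(s^2 + 4) - 2/(s^2 + 1)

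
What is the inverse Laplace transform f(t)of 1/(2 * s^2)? t/2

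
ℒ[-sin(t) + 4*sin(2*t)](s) 8/(s^2 + 4) - 1/(s^2 + 1)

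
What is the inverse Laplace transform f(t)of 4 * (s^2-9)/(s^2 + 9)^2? 4 * t * cos(3 * t)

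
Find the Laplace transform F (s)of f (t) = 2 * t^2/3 4/ (3 * s^3)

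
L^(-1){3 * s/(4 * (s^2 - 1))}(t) 3 * cosh(t)/4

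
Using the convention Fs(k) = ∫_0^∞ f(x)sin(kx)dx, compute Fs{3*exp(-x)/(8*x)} 3*atan(k)/8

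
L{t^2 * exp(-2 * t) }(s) 2/(s+2) ^3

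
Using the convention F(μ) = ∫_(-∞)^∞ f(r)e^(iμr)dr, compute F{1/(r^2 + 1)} pi * exp(-Abs(μ))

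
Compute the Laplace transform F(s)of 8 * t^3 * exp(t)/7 48/(7 * (s - 1)^4)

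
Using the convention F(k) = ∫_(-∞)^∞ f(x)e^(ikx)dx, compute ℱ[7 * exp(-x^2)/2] 7 * sqrt(pi) * exp(-k^2/4)/2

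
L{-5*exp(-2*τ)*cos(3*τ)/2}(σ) 5*(-σ - 2)/(2*((σ + 2)^2 + 9))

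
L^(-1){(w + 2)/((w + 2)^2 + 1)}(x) exp(-2 * x) * cos(x)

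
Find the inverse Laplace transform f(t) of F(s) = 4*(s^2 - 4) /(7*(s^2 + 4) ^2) 4*t*cos(2*t) /7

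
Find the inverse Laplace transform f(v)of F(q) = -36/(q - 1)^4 -6 * v^3 * exp(v)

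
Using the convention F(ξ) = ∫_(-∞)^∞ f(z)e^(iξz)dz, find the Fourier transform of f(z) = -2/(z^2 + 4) -pi * exp(-2 * Abs(ξ))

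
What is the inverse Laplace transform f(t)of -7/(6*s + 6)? -7*exp(-t)/6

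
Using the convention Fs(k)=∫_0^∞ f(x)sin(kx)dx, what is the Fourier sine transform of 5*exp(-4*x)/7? 5*k/(7*(k^2 + 16))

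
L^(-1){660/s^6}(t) 11 * t^5/2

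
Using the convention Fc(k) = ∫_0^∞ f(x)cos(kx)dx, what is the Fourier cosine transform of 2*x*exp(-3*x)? 2*(9 - k^2)/(k^2+9)^2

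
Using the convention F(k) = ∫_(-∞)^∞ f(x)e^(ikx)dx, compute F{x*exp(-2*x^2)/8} sqrt(2)*I*sqrt(pi)*k*exp(-k^2/8)/64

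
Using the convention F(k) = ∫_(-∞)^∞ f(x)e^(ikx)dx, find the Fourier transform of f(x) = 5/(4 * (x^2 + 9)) 5 * pi * exp(-3 * Abs(k))/12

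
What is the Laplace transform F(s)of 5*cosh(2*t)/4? 5*s/(4*(s^2-4))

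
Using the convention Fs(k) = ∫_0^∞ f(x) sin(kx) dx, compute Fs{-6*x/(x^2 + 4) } -3*pi*exp(-2*k) 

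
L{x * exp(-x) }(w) (w + 1) ^(-2) 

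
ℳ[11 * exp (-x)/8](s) 11 * gamma (s)/8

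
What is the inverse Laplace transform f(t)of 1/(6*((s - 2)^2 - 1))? exp(2*t)*sinh(t)/6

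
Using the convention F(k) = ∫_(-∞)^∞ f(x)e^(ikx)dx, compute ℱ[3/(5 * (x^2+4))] 3 * pi * exp(-2 * Abs(k))/10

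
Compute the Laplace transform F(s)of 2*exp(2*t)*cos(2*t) 2*(s - 2)/((s - 2)^2 + 4)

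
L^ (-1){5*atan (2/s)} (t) 5*sin (2*t)/t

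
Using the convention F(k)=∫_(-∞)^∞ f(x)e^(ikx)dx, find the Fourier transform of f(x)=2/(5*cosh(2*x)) pi/(5*cosh(pi*k/4))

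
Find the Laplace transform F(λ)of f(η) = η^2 2/λ^3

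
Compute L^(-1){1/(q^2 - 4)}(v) sinh(2*v)/2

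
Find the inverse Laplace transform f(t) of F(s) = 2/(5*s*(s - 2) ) 2*exp(t)*sinh(t) /5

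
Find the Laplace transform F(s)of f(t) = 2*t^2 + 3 4/s^3 + 3/s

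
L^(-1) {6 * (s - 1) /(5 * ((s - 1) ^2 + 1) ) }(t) 6 * exp(t) * cos(t) /5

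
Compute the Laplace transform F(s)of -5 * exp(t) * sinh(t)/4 -5/(4 * s * (s - 2))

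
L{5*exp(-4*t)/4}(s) 5/(4*(s+4))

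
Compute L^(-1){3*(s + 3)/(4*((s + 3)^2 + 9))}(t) 3*exp(-3*t)*cos(3*t)/4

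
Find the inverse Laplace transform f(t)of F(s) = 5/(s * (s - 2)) 5 * exp(t) * sinh(t)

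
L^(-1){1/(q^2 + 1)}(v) sin(v)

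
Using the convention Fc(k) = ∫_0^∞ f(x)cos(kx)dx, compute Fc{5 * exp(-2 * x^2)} 5 * sqrt(2) * sqrt(pi) * exp(-k^2/8)/4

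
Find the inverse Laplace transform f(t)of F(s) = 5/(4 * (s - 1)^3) 5 * t^2 * exp(t)/8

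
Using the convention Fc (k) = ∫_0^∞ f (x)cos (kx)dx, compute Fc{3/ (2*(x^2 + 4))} 3*pi*exp (-2*k)/8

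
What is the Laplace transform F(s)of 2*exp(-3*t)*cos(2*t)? 2*(s + 3)/((s + 3)^2 + 4)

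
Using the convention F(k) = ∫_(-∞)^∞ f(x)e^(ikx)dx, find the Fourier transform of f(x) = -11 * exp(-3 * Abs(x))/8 -33/(4 * k^2 + 36)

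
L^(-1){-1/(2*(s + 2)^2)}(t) -t*exp(-2*t)/2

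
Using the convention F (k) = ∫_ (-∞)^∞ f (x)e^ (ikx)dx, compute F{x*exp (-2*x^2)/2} sqrt (2)*I*sqrt (pi)*k*exp (-k^2/8)/16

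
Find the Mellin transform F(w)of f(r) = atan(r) -pi*sec(pi*w/2)/(2*w)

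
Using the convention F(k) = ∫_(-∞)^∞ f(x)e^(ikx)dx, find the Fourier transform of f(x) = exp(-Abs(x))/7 2/(7 * (k^2 + 1))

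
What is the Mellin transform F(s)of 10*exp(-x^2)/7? 5*gamma(s/2)/7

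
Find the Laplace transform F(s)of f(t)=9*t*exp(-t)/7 9/(7*(s + 1)^2)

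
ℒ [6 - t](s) 6/s - 1/s^2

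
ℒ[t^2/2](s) s^(-3)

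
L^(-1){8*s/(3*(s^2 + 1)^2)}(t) 4*t*sin(t)/3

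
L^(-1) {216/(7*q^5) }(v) 9*v^4/7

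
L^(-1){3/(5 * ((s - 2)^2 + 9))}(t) exp(2 * t) * sin(3 * t)/5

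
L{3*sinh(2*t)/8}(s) 3/(4*(s^2 - 4))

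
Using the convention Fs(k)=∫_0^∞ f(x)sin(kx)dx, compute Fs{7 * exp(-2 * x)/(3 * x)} 7 * atan(k/2)/3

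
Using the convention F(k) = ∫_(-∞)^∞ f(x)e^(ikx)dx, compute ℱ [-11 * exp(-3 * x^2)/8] -11 * sqrt(3) * sqrt(pi) * exp(-k^2/12)/24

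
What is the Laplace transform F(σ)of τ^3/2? 3/σ^4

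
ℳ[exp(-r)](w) gamma(w)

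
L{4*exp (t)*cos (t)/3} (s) 4*(s - 1)/ (3*( (s - 1)^2 + 1))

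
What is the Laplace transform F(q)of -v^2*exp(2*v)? -2/(q - 2)^3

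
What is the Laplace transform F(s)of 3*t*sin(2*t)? 12*s/(s^2 + 4)^2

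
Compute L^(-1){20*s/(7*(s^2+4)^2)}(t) 5*t*sin(2*t)/7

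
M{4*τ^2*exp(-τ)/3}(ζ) 4*gamma(ζ + 2)/3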